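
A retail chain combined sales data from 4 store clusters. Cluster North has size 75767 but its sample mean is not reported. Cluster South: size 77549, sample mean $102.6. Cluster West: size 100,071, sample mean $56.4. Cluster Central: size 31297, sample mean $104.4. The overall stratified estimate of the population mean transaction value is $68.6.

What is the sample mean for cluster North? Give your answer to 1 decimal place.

N = 75767 + 77549 + 100071 + 31297 = 284684.
Overall total = μ·N = 68.6·284684 = 19529322.4.
Subtract the known strata: 77549·102.6 + 100071·56.4 + 31297·104.4 = 16867938.6.
Remaining total for cluster North: 19529322.4 − 16867938.6 = 2661383.8.
Divide by its size: 2661383.8 / 75767 = 35.126... → 35.1.

35.1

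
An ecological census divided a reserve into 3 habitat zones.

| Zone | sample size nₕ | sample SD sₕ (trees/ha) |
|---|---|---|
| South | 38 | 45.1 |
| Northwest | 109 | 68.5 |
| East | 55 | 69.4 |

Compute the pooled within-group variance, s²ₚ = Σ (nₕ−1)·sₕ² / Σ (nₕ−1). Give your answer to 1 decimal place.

4231.7

South: (38−1)·45.1² = 37·2034.01 = 75258.37
Northwest: (109−1)·68.5² = 108·4692.25 = 506763
East: (55−1)·69.4² = 54·4816.36 = 260083.44
Numerator = 842104.81; denominator = Σ(nₕ−1) = 199.
s²ₚ = 842104.81/199 = 4231.682... → 4231.7.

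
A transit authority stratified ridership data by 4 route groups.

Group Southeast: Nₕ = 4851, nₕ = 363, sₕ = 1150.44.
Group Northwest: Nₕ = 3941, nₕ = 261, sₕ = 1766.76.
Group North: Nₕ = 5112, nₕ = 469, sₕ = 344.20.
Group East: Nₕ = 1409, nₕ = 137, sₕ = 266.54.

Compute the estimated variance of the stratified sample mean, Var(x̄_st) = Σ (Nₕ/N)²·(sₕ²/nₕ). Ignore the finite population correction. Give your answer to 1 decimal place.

1190.6

N = 15313; Wₕ = Nₕ/N.
group Southeast: (4851/15313)²·1150.44²/363 = 365.9008
group Northwest: (3941/15313)²·1766.76²/261 = 792.1491
group North: (5112/15313)²·344.20²/469 = 28.1520
group East: (1409/15313)²·266.54²/137 = 4.3904
Sum = 1190.5923 → 1190.6.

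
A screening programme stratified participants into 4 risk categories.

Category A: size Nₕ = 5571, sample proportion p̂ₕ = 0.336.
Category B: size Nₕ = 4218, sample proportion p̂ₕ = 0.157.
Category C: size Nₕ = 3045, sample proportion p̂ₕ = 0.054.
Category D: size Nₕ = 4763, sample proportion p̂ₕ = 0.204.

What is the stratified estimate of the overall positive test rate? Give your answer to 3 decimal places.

N = 5571 + 4218 + 3045 + 4763 = 17597.
Overall proportion = Σ (Nₕ/N)·p̂ₕ.
Σ Nₕp̂ₕ = 1871.856 + 662.226 + 164.43 + 971.652 = 3670.164.
3670.164 / 17597 = 0.20857... → 0.209.

0.209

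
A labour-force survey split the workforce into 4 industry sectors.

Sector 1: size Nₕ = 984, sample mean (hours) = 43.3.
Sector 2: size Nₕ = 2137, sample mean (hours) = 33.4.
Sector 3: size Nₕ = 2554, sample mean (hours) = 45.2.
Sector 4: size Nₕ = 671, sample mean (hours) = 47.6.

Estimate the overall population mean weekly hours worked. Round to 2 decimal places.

41.19

N = 984 + 2137 + 2554 + 671 = 6346.
The stratified mean weights each stratum mean by its population share Nₕ/N.
Σ Nₕx̄ₕ = 984·43.3 + 2137·33.4 + 2554·45.2 + 671·47.6 = 42607.2 + 71375.8 + 115440.8 + 31939.6 = 261363.4.
Divide by N: 261363.4 / 6346 = 41.1855... → 41.19.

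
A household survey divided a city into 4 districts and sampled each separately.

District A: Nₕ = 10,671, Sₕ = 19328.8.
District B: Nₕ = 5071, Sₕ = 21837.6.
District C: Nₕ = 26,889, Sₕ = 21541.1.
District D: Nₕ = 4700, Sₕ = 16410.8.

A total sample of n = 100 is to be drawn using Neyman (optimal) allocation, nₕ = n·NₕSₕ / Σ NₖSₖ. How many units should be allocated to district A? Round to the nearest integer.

21

Σ NₕSₕ = 10671·19328.8 + 5071·21837.6 + 26889·21541.1 + 4700·16410.8 = 973345492.3.
Share for A: 206257624.8/973345492.3 = 0.21191.
n_A = 100 × 0.21191 = 21.191... → 21.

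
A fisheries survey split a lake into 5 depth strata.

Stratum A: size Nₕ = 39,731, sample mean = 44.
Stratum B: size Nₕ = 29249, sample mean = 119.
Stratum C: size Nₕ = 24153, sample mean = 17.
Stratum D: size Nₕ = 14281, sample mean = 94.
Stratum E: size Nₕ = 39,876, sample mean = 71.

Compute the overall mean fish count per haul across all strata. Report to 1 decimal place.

N = 147290; weights Wₕ = Nₕ/N = (0.2697, 0.1986, 0.1640, 0.0970, 0.2707).
x̄_st = Σ Wₕ·x̄ₕ = 0.2697·44 + 0.1986·119 + 0.1640·17 + 0.0970·94 + 0.2707·71 ≈ 66.624...
→ 66.6.

66.6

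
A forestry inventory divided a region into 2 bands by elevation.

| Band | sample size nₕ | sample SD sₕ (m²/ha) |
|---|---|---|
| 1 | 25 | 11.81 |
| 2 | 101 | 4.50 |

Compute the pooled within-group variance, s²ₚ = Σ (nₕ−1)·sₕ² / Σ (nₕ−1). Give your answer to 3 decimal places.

1: (25−1)·11.81² = 24·139.4761 = 3347.4264
2: (101−1)·4.50² = 100·20.25 = 2025
Numerator = 5372.4264; denominator = Σ(nₕ−1) = 124.
s²ₚ = 5372.4264/124 = 43.32602... → 43.326.

43.326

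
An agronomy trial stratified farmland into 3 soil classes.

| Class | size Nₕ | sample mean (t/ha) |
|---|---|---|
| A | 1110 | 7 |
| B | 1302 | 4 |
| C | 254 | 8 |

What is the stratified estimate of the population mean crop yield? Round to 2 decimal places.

5.63

x̄_st = (Σ Nₕx̄ₕ) / (Σ Nₕ) = (1110·7 + 1302·4 + 254·8) / 2666
= 15010 / 2666 = 5.6302... → 5.63.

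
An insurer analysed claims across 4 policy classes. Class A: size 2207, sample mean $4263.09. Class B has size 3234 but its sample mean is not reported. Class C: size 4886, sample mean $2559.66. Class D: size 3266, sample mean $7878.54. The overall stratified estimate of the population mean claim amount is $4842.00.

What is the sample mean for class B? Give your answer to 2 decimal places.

N = 2207 + 3234 + 4886 + 3266 = 13593.
Overall total = μ·N = 4842.00·13593 = 65817306.
Subtract the known strata: 2207·4263.09 + 4886·2559.66 + 3266·7878.54 = 47646450.03.
Remaining total for class B: 65817306 − 47646450.03 = 18170855.97.
Divide by its size: 18170855.97 / 3234 = 5618.6939... → 5618.69.

5618.69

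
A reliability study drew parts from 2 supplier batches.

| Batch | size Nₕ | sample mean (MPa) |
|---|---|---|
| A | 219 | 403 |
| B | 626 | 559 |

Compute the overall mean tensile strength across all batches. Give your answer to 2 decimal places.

N = 845; weights Wₕ = Nₕ/N = (0.2592, 0.7408).
x̄_st = Σ Wₕ·x̄ₕ = 0.2592·403 + 0.7408·559 ≈ 518.5692...
→ 518.57.

518.57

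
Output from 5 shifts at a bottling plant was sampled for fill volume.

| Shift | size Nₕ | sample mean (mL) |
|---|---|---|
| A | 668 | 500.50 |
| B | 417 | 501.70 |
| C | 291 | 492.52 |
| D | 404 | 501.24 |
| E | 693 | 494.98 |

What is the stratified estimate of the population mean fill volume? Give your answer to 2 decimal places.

498.34

x̄_st = (Σ Nₕx̄ₕ) / (Σ Nₕ) = (668·500.50 + 417·501.70 + 291·492.52 + 404·501.24 + 693·494.98) / 2473
= 1232388.32 / 2473 = 498.3374... → 498.34.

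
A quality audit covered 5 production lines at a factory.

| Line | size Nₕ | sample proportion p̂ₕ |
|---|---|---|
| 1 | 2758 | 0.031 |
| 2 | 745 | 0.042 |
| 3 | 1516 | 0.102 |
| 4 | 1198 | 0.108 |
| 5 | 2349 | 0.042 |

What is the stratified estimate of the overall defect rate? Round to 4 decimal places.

Wₕ = Nₕ/N with N = 8566: 0.3220, 0.0870, 0.1770, 0.1399, 0.2742.
p̂_st = 0.3220·0.031 + 0.0870·0.042 + 0.1770·0.102 + 0.1399·0.108 + 0.2742·0.042 ≈ 0.058307... → 0.0583.

0.0583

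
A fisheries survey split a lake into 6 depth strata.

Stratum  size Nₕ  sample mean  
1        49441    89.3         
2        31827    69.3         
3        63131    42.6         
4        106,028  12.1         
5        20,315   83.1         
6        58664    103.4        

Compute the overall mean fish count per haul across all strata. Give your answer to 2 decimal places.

x̄_st = (Σ Nₕx̄ₕ) / (Σ Nₕ) = (49441·89.3 + 31827·69.3 + 63131·42.6 + 106028·12.1 + 20315·83.1 + 58664·103.4) / 329406
= 18347045.9 / 329406 = 55.6974... → 55.70.

55.70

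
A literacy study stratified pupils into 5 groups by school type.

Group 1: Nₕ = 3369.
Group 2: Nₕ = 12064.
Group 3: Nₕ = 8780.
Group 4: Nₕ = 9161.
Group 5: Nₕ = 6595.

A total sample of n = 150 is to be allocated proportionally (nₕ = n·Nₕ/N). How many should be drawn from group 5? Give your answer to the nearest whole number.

N = 3369 + 12064 + 8780 + 9161 + 6595 = 39969.
n_5 = 150·6595/39969 = 24.750... → 25.

25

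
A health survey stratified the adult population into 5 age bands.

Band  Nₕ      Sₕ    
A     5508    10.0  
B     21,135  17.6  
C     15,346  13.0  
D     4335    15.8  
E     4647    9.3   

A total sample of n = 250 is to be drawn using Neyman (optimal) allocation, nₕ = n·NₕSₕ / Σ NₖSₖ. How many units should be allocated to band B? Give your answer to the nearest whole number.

Σ NₕSₕ = 5508·10.0 + 21135·17.6 + 15346·13.0 + 4335·15.8 + 4647·9.3 = 738264.1.
Share for B: 371976/738264.1 = 0.50385.
n_B = 250 × 0.50385 = 125.963... → 126.

126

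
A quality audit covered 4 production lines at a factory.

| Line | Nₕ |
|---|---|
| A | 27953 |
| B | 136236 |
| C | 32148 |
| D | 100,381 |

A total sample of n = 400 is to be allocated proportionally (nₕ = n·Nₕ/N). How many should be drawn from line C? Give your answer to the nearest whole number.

43

N = 27953 + 136236 + 32148 + 100381 = 296718.
n_C = 400·32148/296718 = 43.338... → 43.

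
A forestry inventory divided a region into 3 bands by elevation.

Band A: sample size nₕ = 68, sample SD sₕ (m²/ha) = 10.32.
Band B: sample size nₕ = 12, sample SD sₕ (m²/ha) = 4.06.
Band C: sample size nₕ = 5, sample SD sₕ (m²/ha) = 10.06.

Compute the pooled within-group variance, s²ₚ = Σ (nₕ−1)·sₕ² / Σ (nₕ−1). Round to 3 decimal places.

94.168

A: (68−1)·10.32² = 67·106.5024 = 7135.6608
B: (12−1)·4.06² = 11·16.4836 = 181.3196
C: (5−1)·10.06² = 4·101.2036 = 404.8144
Numerator = 7721.7948; denominator = Σ(nₕ−1) = 82.
s²ₚ = 7721.7948/82 = 94.16823... → 94.168.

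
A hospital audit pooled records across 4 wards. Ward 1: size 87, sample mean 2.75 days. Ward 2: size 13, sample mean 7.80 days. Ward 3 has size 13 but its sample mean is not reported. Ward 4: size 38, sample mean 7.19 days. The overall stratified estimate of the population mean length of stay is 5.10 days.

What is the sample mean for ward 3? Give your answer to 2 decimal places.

Σ Nₕx̄ₕ = N·μ, so 13·x̄_3 = 151·5.10 − (87·2.75 + 13·7.80 + 38·7.19).
= 770.1 − 613.87 = 156.23.
x̄_3 = 156.23 / 13 = 12.0177... → 12.02.

12.02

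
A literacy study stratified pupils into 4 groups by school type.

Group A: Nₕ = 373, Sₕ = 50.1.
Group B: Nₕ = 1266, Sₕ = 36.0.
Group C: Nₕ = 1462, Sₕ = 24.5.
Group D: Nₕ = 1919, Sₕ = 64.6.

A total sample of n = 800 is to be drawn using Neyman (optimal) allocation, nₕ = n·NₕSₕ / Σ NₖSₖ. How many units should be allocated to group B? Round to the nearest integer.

163

Σ NₕSₕ = 373·50.1 + 1266·36.0 + 1462·24.5 + 1919·64.6 = 224049.7.
Share for B: 45576/224049.7 = 0.20342.
n_B = 800 × 0.20342 = 162.735... → 163.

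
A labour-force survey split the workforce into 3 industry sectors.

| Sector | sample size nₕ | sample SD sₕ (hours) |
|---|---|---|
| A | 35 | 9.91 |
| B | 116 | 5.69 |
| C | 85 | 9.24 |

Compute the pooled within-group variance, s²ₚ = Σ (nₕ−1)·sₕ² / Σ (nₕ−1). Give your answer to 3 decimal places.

Degrees of freedom: 34 + 115 + 84 = 233.
Σ(nₕ−1)sₕ² = 34·98.2081 + 115·32.3761 + 84·85.3776 = 14234.0453.
s²ₚ = 14234.0453 / 233 = 61.09032... → 61.090.

61.090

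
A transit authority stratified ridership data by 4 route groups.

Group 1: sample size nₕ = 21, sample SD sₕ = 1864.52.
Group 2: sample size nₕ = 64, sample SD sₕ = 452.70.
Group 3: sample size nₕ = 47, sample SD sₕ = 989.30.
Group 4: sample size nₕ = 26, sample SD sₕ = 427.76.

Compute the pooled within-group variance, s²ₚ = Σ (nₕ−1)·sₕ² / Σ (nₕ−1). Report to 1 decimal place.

1: (21−1)·1864.52² = 20·3476434.8304 = 69528696.608
2: (64−1)·452.70² = 63·204937.29 = 12911049.27
3: (47−1)·989.30² = 46·978714.49 = 45020866.54
4: (26−1)·427.76² = 25·182978.6176 = 4574465.44
Numerator = 132035077.858; denominator = Σ(nₕ−1) = 154.
s²ₚ = 132035077.858/154 = 857370.635... → 857370.6.

857370.6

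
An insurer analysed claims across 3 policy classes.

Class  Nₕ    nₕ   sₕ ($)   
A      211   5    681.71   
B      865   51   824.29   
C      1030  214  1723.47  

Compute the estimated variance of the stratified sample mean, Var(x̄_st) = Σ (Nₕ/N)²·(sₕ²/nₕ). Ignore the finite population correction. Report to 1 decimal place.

N = 2106; Wₕ = Nₕ/N.
class A: (211/2106)²·681.71²/5 = 932.9911
class B: (865/2106)²·824.29²/51 = 2247.5293
class C: (1030/2106)²·1723.47²/214 = 3320.1018
Sum = 6500.6222 → 6500.6.

6500.6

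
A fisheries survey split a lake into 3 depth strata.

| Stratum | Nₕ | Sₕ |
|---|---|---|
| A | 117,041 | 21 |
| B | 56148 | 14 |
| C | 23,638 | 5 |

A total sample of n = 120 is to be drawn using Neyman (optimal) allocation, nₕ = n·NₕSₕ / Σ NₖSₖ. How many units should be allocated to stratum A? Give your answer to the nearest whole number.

88

Σ NₕSₕ = 117041·21 + 56148·14 + 23638·5 = 3362123.
Share for A: 2457861/3362123 = 0.73104.
n_A = 120 × 0.73104 = 87.725... → 88.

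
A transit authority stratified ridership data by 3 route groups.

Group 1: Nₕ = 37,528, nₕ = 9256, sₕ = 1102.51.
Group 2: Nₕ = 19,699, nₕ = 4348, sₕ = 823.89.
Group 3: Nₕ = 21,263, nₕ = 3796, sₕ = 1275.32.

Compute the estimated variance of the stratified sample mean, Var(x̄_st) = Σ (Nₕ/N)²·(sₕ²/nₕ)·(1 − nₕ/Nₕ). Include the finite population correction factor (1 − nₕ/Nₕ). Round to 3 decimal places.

56.110

N = 78490; Wₕ = Nₕ/N.
group 1: (37528/78490)²·1102.51²/9256·(1 − 9256/37528) = 22.616481
group 2: (19699/78490)²·823.89²/4348·(1 − 4348/19699) = 7.663041
group 3: (21263/78490)²·1275.32²/3796·(1 − 3796/21263) = 25.830115
Sum = 56.109636 → 56.110.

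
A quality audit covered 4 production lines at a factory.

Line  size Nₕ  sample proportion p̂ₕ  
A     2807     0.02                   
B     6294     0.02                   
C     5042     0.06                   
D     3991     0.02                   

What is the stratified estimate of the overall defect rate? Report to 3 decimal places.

0.031

N = 2807 + 6294 + 5042 + 3991 = 18134.
Overall proportion = Σ (Nₕ/N)·p̂ₕ.
Σ Nₕp̂ₕ = 56.14 + 125.88 + 302.52 + 79.82 = 564.36.
564.36 / 18134 = 0.03112... → 0.031.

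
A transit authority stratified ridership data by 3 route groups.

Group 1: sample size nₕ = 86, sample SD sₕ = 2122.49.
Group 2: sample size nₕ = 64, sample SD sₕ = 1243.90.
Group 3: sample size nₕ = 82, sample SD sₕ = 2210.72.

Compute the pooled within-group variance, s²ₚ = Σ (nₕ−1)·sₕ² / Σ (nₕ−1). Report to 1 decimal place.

Degrees of freedom: 85 + 63 + 81 = 229.
Σ(nₕ−1)sₕ² = 85·4504963.8001 + 63·1547287.21 + 81·4887282.9184 = 876270933.6289.
s²ₚ = 876270933.6289 / 229 = 3826510.627... → 3826510.6.

3826510.6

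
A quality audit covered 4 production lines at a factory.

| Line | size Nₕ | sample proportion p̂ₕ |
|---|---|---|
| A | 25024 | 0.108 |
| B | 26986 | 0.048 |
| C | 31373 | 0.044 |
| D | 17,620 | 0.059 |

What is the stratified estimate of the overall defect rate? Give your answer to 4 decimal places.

N = 25024 + 26986 + 31373 + 17620 = 101003.
Overall proportion = Σ (Nₕ/N)·p̂ₕ.
Σ Nₕp̂ₕ = 2702.592 + 1295.328 + 1380.412 + 1039.58 = 6417.912.
6417.912 / 101003 = 0.063542... → 0.0635.

0.0635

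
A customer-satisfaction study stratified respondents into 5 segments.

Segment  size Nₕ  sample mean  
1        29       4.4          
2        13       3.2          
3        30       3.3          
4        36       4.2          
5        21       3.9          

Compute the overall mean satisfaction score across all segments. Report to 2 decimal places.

3.89

x̄_st = (Σ Nₕx̄ₕ) / (Σ Nₕ) = (29·4.4 + 13·3.2 + 30·3.3 + 36·4.2 + 21·3.9) / 129
= 501.3 / 129 = 3.8860... → 3.89.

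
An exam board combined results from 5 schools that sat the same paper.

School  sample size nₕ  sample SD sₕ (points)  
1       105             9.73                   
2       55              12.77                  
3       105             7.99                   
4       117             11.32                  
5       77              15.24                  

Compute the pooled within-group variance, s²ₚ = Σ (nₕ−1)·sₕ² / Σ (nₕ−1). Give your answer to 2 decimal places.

Degrees of freedom: 104 + 54 + 104 + 116 + 76 = 454.
Σ(nₕ−1)sₕ² = 104·94.6729 + 54·163.0729 + 104·63.8401 + 116·128.1424 + 76·232.2576 = 57807.3846.
s²ₚ = 57807.3846 / 454 = 127.3290... → 127.33.

127.33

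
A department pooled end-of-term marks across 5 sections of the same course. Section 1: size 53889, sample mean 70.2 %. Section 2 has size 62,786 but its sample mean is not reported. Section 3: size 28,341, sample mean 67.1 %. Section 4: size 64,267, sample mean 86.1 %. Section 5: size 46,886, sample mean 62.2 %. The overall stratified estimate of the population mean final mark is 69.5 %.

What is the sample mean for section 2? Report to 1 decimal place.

N = 53889 + 62786 + 28341 + 64267 + 46886 = 256169.
Overall total = μ·N = 69.5·256169 = 17803745.5.
Subtract the known strata: 53889·70.2 + 28341·67.1 + 64267·86.1 + 46886·62.2 = 14134386.8.
Remaining total for section 2: 17803745.5 − 14134386.8 = 3669358.7.
Divide by its size: 3669358.7 / 62786 = 58.442... → 58.4.

58.4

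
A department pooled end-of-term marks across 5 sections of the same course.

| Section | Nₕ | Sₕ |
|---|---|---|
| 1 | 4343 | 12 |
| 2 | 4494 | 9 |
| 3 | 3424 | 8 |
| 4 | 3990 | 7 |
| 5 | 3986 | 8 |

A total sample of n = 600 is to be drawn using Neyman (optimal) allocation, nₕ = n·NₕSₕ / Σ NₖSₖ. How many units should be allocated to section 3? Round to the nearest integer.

91

Σ NₕSₕ = 4343·12 + 4494·9 + 3424·8 + 3990·7 + 3986·8 = 179772.
Share for 3: 27392/179772 = 0.15237.
n_3 = 600 × 0.15237 = 91.422... → 91.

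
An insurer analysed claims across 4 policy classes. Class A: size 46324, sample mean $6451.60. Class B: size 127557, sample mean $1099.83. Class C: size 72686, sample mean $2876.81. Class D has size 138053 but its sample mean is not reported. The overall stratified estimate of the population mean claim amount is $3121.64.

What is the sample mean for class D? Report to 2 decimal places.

4001.26

Σ Nₕx̄ₕ = N·μ, so 138053·x̄_D = 384620·3121.64 − (46324·6451.60 + 127557·1099.83 + 72686·2876.81).
= 1200645176.8 − 648258745.37 = 552386431.43.
x̄_D = 552386431.43 / 138053 = 4001.2635... → 4001.26.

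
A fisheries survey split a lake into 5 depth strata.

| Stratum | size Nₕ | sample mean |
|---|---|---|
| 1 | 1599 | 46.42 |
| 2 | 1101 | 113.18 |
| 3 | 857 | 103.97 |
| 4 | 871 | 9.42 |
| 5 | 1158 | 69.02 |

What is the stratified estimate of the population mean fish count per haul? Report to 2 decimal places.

x̄_st = (Σ Nₕx̄ₕ) / (Σ Nₕ) = (1599·46.42 + 1101·113.18 + 857·103.97 + 871·9.42 + 1158·69.02) / 5586
= 376069.03 / 5586 = 67.3235... → 67.32.

67.32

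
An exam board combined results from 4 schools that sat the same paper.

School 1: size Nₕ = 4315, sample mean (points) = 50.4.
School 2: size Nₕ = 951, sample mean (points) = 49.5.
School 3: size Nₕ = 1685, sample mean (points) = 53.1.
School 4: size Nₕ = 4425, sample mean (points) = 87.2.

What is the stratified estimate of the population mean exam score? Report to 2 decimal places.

N = 4315 + 951 + 1685 + 4425 = 11376.
Weight each subgroup mean by Nₕ/N and sum.
Σ Nₕx̄ₕ = 4315·50.4 + 951·49.5 + 1685·53.1 + 4425·87.2 = 217476 + 47074.5 + 89473.5 + 385860 = 739884.
Divide by N: 739884 / 11376 = 65.0390... → 65.04.

65.04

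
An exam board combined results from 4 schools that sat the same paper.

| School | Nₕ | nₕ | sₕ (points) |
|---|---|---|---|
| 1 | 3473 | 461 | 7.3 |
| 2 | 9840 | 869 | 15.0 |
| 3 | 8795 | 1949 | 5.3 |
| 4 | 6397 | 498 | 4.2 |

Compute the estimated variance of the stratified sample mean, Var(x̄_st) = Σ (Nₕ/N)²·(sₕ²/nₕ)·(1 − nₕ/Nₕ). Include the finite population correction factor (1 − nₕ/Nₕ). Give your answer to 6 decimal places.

N = 28505. Term for each stratum: Wₕ²sₕ²/nₕ·(1−nₕ/Nₕ).
Var(x̄_st) = 0.001488204 + 0.028129150 + 0.001067998 + 0.001645061 = 0.032330413 → 0.032330.

0.032330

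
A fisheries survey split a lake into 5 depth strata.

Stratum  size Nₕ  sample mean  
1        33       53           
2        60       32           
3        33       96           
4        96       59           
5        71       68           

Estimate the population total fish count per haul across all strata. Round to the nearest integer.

1: 33·53 = 1749
2: 60·32 = 1920
3: 33·96 = 3168
4: 96·59 = 5664
5: 71·68 = 4828
τ̂ = Σ Nₕx̄ₕ = 17329.

17329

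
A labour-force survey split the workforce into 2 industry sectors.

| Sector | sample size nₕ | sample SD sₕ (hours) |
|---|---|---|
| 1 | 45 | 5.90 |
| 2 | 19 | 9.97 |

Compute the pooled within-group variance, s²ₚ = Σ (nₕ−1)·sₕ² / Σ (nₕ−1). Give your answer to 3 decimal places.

53.562

Degrees of freedom: 44 + 18 = 62.
Σ(nₕ−1)sₕ² = 44·34.81 + 18·99.4009 = 3320.8562.
s²ₚ = 3320.8562 / 62 = 53.56220... → 53.562.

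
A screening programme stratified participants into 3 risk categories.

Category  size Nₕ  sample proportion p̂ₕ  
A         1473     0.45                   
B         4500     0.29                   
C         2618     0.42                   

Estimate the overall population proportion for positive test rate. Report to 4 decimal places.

0.3570

N = 1473 + 4500 + 2618 = 8591.
Overall proportion = Σ (Nₕ/N)·p̂ₕ.
Σ Nₕp̂ₕ = 662.85 + 1305 + 1099.56 = 3067.41.
3067.41 / 8591 = 0.357049... → 0.3570.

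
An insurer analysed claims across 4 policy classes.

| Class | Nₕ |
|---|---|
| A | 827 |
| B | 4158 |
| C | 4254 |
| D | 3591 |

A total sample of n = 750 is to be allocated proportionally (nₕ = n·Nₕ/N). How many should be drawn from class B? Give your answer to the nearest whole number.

243

N = 827 + 4158 + 4254 + 3591 = 12830.
n_B = 750·4158/12830 = 243.063... → 243.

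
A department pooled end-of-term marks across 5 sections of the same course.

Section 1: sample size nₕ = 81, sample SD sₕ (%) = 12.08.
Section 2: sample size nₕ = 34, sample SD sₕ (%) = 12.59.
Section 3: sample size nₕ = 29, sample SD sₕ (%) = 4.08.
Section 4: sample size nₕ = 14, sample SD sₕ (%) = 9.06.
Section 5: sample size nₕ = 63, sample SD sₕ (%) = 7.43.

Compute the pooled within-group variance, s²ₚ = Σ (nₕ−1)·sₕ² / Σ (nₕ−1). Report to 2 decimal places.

1: (81−1)·12.08² = 80·145.9264 = 11674.112
2: (34−1)·12.59² = 33·158.5081 = 5230.7673
3: (29−1)·4.08² = 28·16.6464 = 466.0992
4: (14−1)·9.06² = 13·82.0836 = 1067.0868
5: (63−1)·7.43² = 62·55.2049 = 3422.7038
Numerator = 21860.7691; denominator = Σ(nₕ−1) = 216.
s²ₚ = 21860.7691/216 = 101.2073... → 101.21.

101.21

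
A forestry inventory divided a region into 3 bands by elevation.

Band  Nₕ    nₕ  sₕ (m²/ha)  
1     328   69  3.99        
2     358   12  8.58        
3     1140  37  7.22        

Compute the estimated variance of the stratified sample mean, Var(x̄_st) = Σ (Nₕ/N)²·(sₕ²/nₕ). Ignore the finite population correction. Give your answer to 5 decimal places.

0.79239

N = 1826; Wₕ = Nₕ/N.
band 1: (328/1826)²·3.99²/69 = 0.00744463
band 2: (358/1826)²·8.58²/12 = 0.23580762
band 3: (1140/1826)²·7.22²/37 = 0.54913715
Sum = 0.79238940 → 0.79239.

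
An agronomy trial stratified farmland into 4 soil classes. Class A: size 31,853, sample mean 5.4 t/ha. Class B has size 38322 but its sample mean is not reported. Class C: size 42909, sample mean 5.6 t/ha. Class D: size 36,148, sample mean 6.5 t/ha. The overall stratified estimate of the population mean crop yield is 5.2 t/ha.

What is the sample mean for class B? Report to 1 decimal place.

Σ Nₕx̄ₕ = N·μ, so 38322·x̄_B = 149232·5.2 − (31853·5.4 + 42909·5.6 + 36148·6.5).
= 776006.4 − 647258.6 = 128747.8.
x̄_B = 128747.8 / 38322 = 3.360... → 3.4.

3.4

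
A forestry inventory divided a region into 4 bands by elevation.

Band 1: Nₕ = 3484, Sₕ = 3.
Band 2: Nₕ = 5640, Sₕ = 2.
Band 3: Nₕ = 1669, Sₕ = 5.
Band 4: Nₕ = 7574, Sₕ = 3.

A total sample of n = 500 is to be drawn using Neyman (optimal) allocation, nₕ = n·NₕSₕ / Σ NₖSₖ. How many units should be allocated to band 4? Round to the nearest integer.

Σ NₕSₕ = 3484·3 + 5640·2 + 1669·5 + 7574·3 = 52799.
Share for 4: 22722/52799 = 0.43035.
n_4 = 500 × 0.43035 = 215.175... → 215.

215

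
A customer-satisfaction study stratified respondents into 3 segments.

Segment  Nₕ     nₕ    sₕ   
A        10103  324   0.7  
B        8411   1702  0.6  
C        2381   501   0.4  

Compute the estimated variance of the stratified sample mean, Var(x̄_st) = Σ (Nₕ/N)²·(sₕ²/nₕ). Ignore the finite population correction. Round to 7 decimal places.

0.0003920

N = 20895; Wₕ = Nₕ/N.
segment A: (10103/20895)²·0.7²/324 = 0.0003535632
segment B: (8411/20895)²·0.6²/1702 = 0.0000342731
segment C: (2381/20895)²·0.4²/501 = 0.0000041468
Sum = 0.0003919831 → 0.0003920.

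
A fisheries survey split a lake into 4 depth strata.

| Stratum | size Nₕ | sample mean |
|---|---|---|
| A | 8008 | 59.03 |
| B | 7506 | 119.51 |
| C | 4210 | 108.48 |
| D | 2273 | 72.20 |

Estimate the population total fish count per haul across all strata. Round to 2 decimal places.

Population total = Σ Nₕ·x̄ₕ (each stratum's size times its mean).
8008·59.03 + 7506·119.51 + 4210·108.48 + 2273·72.20 = 472712.24 + 897042.06 + 456700.8 + 164110.6 = 1990565.70.

1990565.70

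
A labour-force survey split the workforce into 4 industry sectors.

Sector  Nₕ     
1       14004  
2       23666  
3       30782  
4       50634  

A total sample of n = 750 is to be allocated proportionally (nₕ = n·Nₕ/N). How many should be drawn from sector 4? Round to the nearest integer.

319

Share of sector 4 = 50634/119086 = 0.42519.
Allocate 750 × 0.42519 = 318.891... → 319.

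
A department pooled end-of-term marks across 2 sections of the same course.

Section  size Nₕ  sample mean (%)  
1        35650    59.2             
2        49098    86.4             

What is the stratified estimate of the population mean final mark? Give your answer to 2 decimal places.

74.96

x̄_st = (Σ Nₕx̄ₕ) / (Σ Nₕ) = (35650·59.2 + 49098·86.4) / 84748
= 6352547.2 / 84748 = 74.9581... → 74.96.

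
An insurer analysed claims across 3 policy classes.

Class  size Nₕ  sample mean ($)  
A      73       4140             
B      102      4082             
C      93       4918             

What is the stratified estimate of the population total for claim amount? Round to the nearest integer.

1175958

Population total = Σ Nₕ·x̄ₕ (each stratum's size times its mean).
73·4140 + 102·4082 + 93·4918 = 302220 + 416364 + 457374 = 1175958.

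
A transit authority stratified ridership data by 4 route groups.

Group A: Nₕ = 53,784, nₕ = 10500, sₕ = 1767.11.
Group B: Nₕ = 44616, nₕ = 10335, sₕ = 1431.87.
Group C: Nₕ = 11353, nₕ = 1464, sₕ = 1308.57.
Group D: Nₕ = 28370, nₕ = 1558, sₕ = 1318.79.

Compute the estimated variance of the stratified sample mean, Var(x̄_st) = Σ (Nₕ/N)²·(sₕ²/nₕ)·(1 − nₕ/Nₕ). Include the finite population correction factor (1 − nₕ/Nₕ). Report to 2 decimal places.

103.59

N = 138123. Term for each stratum: Wₕ²sₕ²/nₕ·(1−nₕ/Nₕ).
Var(x̄_st) = 36.28995 + 15.90409 + 6.88310 + 44.50824 = 103.58537 → 103.59.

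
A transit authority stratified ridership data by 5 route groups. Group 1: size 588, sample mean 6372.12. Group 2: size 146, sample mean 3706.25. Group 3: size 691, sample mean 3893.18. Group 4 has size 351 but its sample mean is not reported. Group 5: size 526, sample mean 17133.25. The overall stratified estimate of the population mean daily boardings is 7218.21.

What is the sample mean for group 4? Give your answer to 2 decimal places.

Σ Nₕx̄ₕ = N·μ, so 351·x̄_4 = 2302·7218.21 − (588·6372.12 + 146·3706.25 + 691·3893.18 + 526·17133.25).
= 16616319.42 − 15990195.94 = 626123.48.
x̄_4 = 626123.48 / 351 = 1783.8276... → 1783.83.

1783.83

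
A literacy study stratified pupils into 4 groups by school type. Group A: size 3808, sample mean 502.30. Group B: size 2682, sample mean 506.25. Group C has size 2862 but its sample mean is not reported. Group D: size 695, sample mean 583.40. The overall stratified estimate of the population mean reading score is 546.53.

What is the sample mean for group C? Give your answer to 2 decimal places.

634.17

Σ Nₕx̄ₕ = N·μ, so 2862·x̄_C = 10047·546.53 − (3808·502.30 + 2682·506.25 + 695·583.40).
= 5490986.91 − 3675983.9 = 1815003.01.
x̄_C = 1815003.01 / 2862 = 634.1730... → 634.17.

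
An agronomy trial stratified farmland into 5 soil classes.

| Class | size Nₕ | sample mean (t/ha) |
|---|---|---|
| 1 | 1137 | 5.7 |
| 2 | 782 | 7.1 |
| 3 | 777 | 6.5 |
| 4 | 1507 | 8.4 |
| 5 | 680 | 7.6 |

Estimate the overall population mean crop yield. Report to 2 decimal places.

7.15

N = 1137 + 782 + 777 + 1507 + 680 = 4883.
The stratified mean weights each stratum mean by its population share Nₕ/N.
Σ Nₕx̄ₕ = 1137·5.7 + 782·7.1 + 777·6.5 + 1507·8.4 + 680·7.6 = 6480.9 + 5552.2 + 5050.5 + 12658.8 + 5168 = 34910.4.
Divide by N: 34910.4 / 4883 = 7.1494... → 7.15.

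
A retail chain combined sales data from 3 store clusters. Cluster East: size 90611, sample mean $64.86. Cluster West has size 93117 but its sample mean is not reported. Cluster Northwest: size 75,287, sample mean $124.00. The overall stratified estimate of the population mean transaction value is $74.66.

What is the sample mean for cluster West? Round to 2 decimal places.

44.30

N = 90611 + 93117 + 75287 = 259015.
Overall total = μ·N = 74.66·259015 = 19338059.9.
Subtract the known strata: 90611·64.86 + 75287·124.00 = 15212617.46.
Remaining total for cluster West: 19338059.9 − 15212617.46 = 4125442.44.
Divide by its size: 4125442.44 / 93117 = 44.3039... → 44.30.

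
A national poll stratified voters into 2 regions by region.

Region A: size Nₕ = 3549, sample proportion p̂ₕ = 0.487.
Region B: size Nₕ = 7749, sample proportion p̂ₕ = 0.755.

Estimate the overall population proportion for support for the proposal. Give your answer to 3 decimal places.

Wₕ = Nₕ/N with N = 11298: 0.3141, 0.6859.
p̂_st = 0.3141·0.487 + 0.6859·0.755 ≈ 0.67081... → 0.671.

0.671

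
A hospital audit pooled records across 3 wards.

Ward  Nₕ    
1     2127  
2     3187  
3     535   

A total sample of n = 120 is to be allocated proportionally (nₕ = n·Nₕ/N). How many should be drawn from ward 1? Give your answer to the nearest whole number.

Share of ward 1 = 2127/5849 = 0.36365.
Allocate 120 × 0.36365 = 43.638... → 44.

44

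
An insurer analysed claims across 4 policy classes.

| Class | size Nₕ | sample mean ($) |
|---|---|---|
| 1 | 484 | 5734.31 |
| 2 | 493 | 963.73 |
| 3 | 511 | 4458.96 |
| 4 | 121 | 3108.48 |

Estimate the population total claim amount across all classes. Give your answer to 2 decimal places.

5905179.57

1: 484·5734.31 = 2775406.04
2: 493·963.73 = 475118.89
3: 511·4458.96 = 2278528.56
4: 121·3108.48 = 376126.08
τ̂ = Σ Nₕx̄ₕ = 5905179.57.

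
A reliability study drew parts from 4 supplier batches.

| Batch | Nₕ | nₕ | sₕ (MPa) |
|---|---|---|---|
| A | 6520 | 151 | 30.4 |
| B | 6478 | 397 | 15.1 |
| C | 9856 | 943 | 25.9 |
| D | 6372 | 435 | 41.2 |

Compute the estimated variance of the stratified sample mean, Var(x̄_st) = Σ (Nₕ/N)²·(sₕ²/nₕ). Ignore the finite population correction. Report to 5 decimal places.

N = 29226; Wₕ = Nₕ/N.
batch A: (6520/29226)²·30.4²/151 = 0.30459772
batch B: (6478/29226)²·15.1²/397 = 0.02821672
batch C: (9856/29226)²·25.9²/943 = 0.08090036
batch D: (6372/29226)²·41.2²/435 = 0.18548891
Sum = 0.59920371 → 0.59920.

0.59920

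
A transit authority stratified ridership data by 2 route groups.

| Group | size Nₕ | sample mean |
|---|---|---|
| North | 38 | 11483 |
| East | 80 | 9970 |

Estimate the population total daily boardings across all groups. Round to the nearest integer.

1233954

North: 38·11483 = 436354
East: 80·9970 = 797600
τ̂ = Σ Nₕx̄ₕ = 1233954.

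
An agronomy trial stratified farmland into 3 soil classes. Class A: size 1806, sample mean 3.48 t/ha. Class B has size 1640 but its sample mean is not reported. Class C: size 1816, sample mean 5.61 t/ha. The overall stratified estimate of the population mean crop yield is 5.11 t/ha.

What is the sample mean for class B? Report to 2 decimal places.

6.35

N = 1806 + 1640 + 1816 = 5262.
Overall total = μ·N = 5.11·5262 = 26888.82.
Subtract the known strata: 1806·3.48 + 1816·5.61 = 16472.64.
Remaining total for class B: 26888.82 − 16472.64 = 10416.18.
Divide by its size: 10416.18 / 1640 = 6.3513... → 6.35.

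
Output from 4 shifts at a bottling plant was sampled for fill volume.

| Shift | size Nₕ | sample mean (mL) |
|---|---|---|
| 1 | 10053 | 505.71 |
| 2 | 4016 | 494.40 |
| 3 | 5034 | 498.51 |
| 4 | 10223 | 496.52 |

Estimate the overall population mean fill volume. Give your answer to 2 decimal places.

499.72

x̄_st = (Σ Nₕx̄ₕ) / (Σ Nₕ) = (10053·505.71 + 4016·494.40 + 5034·498.51 + 10223·496.52) / 29326
= 14654836.33 / 29326 = 499.7216... → 499.72.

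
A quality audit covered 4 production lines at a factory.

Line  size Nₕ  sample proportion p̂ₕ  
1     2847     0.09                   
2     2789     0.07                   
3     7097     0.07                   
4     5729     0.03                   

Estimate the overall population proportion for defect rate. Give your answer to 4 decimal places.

Wₕ = Nₕ/N with N = 18462: 0.1542, 0.1511, 0.3844, 0.3103.
p̂_st = 0.1542·0.09 + 0.1511·0.07 + 0.3844·0.07 + 0.3103·0.03 ≈ 0.060672... → 0.0607.

0.0607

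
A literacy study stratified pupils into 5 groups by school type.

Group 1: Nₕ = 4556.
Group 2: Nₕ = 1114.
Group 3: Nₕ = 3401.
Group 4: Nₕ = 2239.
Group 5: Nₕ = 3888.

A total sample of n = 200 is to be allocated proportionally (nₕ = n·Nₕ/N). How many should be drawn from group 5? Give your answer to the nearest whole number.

51

N = 4556 + 1114 + 3401 + 2239 + 3888 = 15198.
n_5 = 200·3888/15198 = 51.165... → 51.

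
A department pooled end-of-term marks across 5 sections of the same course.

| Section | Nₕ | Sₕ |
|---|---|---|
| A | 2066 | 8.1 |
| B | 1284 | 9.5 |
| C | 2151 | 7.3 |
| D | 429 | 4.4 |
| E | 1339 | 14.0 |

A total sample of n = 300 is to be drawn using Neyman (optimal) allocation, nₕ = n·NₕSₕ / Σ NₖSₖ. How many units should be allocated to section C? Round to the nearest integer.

72

A: NₕSₕ = 2066·8.1 = 16734.6
B: NₕSₕ = 1284·9.5 = 12198
C: NₕSₕ = 2151·7.3 = 15702.3
D: NₕSₕ = 429·4.4 = 1887.6
E: NₕSₕ = 1339·14.0 = 18746
Σ NₕSₕ = 65268.5.
n_C = 300·15702.3/65268.5 = 72.174... → 72.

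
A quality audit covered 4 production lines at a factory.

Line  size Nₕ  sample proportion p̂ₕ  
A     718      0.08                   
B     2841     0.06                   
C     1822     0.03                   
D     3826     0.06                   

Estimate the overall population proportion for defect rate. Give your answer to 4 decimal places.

N = 718 + 2841 + 1822 + 3826 = 9207.
Overall proportion = Σ (Nₕ/N)·p̂ₕ.
Σ Nₕp̂ₕ = 57.44 + 170.46 + 54.66 + 229.56 = 512.12.
512.12 / 9207 = 0.055623... → 0.0556.

0.0556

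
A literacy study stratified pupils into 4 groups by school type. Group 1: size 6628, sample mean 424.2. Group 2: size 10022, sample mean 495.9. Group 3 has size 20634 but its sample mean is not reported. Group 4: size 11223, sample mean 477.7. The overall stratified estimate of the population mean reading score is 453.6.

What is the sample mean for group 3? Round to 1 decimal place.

N = 6628 + 10022 + 20634 + 11223 = 48507.
Overall total = μ·N = 453.6·48507 = 22002775.2.
Subtract the known strata: 6628·424.2 + 10022·495.9 + 11223·477.7 = 13142734.5.
Remaining total for group 3: 22002775.2 − 13142734.5 = 8860040.7.
Divide by its size: 8860040.7 / 20634 = 429.390... → 429.4.

429.4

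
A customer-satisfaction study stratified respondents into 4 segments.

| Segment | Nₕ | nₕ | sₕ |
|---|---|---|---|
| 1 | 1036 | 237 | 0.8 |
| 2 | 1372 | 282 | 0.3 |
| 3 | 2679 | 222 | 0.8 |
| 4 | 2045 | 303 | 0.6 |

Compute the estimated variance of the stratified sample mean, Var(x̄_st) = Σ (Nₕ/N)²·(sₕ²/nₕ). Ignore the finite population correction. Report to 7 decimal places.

N = 7132. Term for each stratum: Wₕ²sₕ²/nₕ.
Var(x̄_st) = 0.0000569808 + 0.0000118108 + 0.0004067708 + 0.0000976841 = 0.0005732465 → 0.0005732.

0.0005732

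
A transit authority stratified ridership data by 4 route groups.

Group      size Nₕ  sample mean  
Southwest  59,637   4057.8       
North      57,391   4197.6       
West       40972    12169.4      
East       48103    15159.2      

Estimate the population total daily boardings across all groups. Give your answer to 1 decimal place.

1710707134.6

Southwest: 59637·4057.8 = 241995018.6
North: 57391·4197.6 = 240904461.6
West: 40972·12169.4 = 498604656.8
East: 48103·15159.2 = 729202997.6
τ̂ = Σ Nₕx̄ₕ = 1710707134.6.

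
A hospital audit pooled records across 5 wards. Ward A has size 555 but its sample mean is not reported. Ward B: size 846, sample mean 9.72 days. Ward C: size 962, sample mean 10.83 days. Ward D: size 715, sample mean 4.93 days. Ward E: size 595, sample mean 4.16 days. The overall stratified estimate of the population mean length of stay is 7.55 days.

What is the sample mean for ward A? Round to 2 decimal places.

5.57

Σ Nₕx̄ₕ = N·μ, so 555·x̄_A = 3673·7.55 − (846·9.72 + 962·10.83 + 715·4.93 + 595·4.16).
= 27731.15 − 24641.73 = 3089.42.
x̄_A = 3089.42 / 555 = 5.5665... → 5.57.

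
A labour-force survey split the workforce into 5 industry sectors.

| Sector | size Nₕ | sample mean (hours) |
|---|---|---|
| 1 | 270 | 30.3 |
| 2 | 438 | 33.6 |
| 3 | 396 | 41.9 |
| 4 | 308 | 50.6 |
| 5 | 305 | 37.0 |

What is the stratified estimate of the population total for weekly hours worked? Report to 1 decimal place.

Estimate total by summing Nₕ·x̄ₕ over strata.
270·30.3 + 438·33.6 + 396·41.9 + 308·50.6 + 305·37.0 = 8181 + 14716.8 + 16592.4 + 15584.8 + 11285 = 66360.0.

66360.0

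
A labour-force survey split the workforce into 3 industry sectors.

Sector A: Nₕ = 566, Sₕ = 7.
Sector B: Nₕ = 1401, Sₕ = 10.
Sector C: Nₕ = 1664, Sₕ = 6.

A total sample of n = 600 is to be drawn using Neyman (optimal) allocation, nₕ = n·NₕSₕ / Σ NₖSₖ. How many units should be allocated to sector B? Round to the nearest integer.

301

Σ NₕSₕ = 566·7 + 1401·10 + 1664·6 = 27956.
Share for B: 14010/27956 = 0.50114.
n_B = 600 × 0.50114 = 300.687... → 301.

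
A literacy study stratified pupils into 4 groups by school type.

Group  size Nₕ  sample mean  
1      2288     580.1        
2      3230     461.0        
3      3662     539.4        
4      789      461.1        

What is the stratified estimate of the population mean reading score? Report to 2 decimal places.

N = 2288 + 3230 + 3662 + 789 = 9969.
Weight each subgroup mean by Nₕ/N and sum.
Σ Nₕx̄ₕ = 2288·580.1 + 3230·461.0 + 3662·539.4 + 789·461.1 = 1327268.8 + 1489030 + 1975282.8 + 363807.9 = 5155389.5.
Divide by N: 5155389.5 / 9969 = 517.1421... → 517.14.

517.14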